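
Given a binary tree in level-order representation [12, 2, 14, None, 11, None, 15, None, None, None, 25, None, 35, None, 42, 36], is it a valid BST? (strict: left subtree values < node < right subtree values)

Level-order array: [12, 2, 14, None, 11, None, 15, None, None, None, 25, None, 35, None, 42, 36]
Validate using subtree bounds (lo, hi): at each node, require lo < value < hi,
then recurse left with hi=value and right with lo=value.
Preorder trace (stopping at first violation):
  at node 12 with bounds (-inf, +inf): OK
  at node 2 with bounds (-inf, 12): OK
  at node 11 with bounds (2, 12): OK
  at node 14 with bounds (12, +inf): OK
  at node 15 with bounds (14, +inf): OK
  at node 25 with bounds (15, +inf): OK
  at node 35 with bounds (25, +inf): OK
  at node 42 with bounds (35, +inf): OK
  at node 36 with bounds (35, 42): OK
No violation found at any node.
Result: Valid BST


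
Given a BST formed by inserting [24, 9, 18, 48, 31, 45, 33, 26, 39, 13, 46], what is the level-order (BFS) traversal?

Tree insertion order: [24, 9, 18, 48, 31, 45, 33, 26, 39, 13, 46]
Tree (level-order array): [24, 9, 48, None, 18, 31, None, 13, None, 26, 45, None, None, None, None, 33, 46, None, 39]
BFS from the root, enqueuing left then right child of each popped node:
  queue [24] -> pop 24, enqueue [9, 48], visited so far: [24]
  queue [9, 48] -> pop 9, enqueue [18], visited so far: [24, 9]
  queue [48, 18] -> pop 48, enqueue [31], visited so far: [24, 9, 48]
  queue [18, 31] -> pop 18, enqueue [13], visited so far: [24, 9, 48, 18]
  queue [31, 13] -> pop 31, enqueue [26, 45], visited so far: [24, 9, 48, 18, 31]
  queue [13, 26, 45] -> pop 13, enqueue [none], visited so far: [24, 9, 48, 18, 31, 13]
  queue [26, 45] -> pop 26, enqueue [none], visited so far: [24, 9, 48, 18, 31, 13, 26]
  queue [45] -> pop 45, enqueue [33, 46], visited so far: [24, 9, 48, 18, 31, 13, 26, 45]
  queue [33, 46] -> pop 33, enqueue [39], visited so far: [24, 9, 48, 18, 31, 13, 26, 45, 33]
  queue [46, 39] -> pop 46, enqueue [none], visited so far: [24, 9, 48, 18, 31, 13, 26, 45, 33, 46]
  queue [39] -> pop 39, enqueue [none], visited so far: [24, 9, 48, 18, 31, 13, 26, 45, 33, 46, 39]
Result: [24, 9, 48, 18, 31, 13, 26, 45, 33, 46, 39]


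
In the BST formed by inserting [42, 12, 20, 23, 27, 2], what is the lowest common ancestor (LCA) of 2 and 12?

Tree insertion order: [42, 12, 20, 23, 27, 2]
Tree (level-order array): [42, 12, None, 2, 20, None, None, None, 23, None, 27]
In a BST, the LCA of p=2, q=12 is the first node v on the
root-to-leaf path with p <= v <= q (go left if both < v, right if both > v).
Walk from root:
  at 42: both 2 and 12 < 42, go left
  at 12: 2 <= 12 <= 12, this is the LCA
LCA = 12


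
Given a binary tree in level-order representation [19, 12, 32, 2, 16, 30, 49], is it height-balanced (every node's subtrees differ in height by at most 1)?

Tree (level-order array): [19, 12, 32, 2, 16, 30, 49]
Definition: a tree is height-balanced if, at every node, |h(left) - h(right)| <= 1 (empty subtree has height -1).
Bottom-up per-node check:
  node 2: h_left=-1, h_right=-1, diff=0 [OK], height=0
  node 16: h_left=-1, h_right=-1, diff=0 [OK], height=0
  node 12: h_left=0, h_right=0, diff=0 [OK], height=1
  node 30: h_left=-1, h_right=-1, diff=0 [OK], height=0
  node 49: h_left=-1, h_right=-1, diff=0 [OK], height=0
  node 32: h_left=0, h_right=0, diff=0 [OK], height=1
  node 19: h_left=1, h_right=1, diff=0 [OK], height=2
All nodes satisfy the balance condition.
Result: Balanced


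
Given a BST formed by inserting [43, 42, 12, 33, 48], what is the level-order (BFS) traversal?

Tree insertion order: [43, 42, 12, 33, 48]
Tree (level-order array): [43, 42, 48, 12, None, None, None, None, 33]
BFS from the root, enqueuing left then right child of each popped node:
  queue [43] -> pop 43, enqueue [42, 48], visited so far: [43]
  queue [42, 48] -> pop 42, enqueue [12], visited so far: [43, 42]
  queue [48, 12] -> pop 48, enqueue [none], visited so far: [43, 42, 48]
  queue [12] -> pop 12, enqueue [33], visited so far: [43, 42, 48, 12]
  queue [33] -> pop 33, enqueue [none], visited so far: [43, 42, 48, 12, 33]
Result: [43, 42, 48, 12, 33]


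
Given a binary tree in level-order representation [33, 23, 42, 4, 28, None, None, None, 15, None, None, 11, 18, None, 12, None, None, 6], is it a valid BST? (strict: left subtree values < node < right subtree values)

Level-order array: [33, 23, 42, 4, 28, None, None, None, 15, None, None, 11, 18, None, 12, None, None, 6]
Validate using subtree bounds (lo, hi): at each node, require lo < value < hi,
then recurse left with hi=value and right with lo=value.
Preorder trace (stopping at first violation):
  at node 33 with bounds (-inf, +inf): OK
  at node 23 with bounds (-inf, 33): OK
  at node 4 with bounds (-inf, 23): OK
  at node 15 with bounds (4, 23): OK
  at node 11 with bounds (4, 15): OK
  at node 12 with bounds (11, 15): OK
  at node 6 with bounds (11, 12): VIOLATION
Node 6 violates its bound: not (11 < 6 < 12).
Result: Not a valid BST


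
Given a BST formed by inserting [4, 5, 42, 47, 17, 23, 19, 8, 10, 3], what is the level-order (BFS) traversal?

Tree insertion order: [4, 5, 42, 47, 17, 23, 19, 8, 10, 3]
Tree (level-order array): [4, 3, 5, None, None, None, 42, 17, 47, 8, 23, None, None, None, 10, 19]
BFS from the root, enqueuing left then right child of each popped node:
  queue [4] -> pop 4, enqueue [3, 5], visited so far: [4]
  queue [3, 5] -> pop 3, enqueue [none], visited so far: [4, 3]
  queue [5] -> pop 5, enqueue [42], visited so far: [4, 3, 5]
  queue [42] -> pop 42, enqueue [17, 47], visited so far: [4, 3, 5, 42]
  queue [17, 47] -> pop 17, enqueue [8, 23], visited so far: [4, 3, 5, 42, 17]
  queue [47, 8, 23] -> pop 47, enqueue [none], visited so far: [4, 3, 5, 42, 17, 47]
  queue [8, 23] -> pop 8, enqueue [10], visited so far: [4, 3, 5, 42, 17, 47, 8]
  queue [23, 10] -> pop 23, enqueue [19], visited so far: [4, 3, 5, 42, 17, 47, 8, 23]
  queue [10, 19] -> pop 10, enqueue [none], visited so far: [4, 3, 5, 42, 17, 47, 8, 23, 10]
  queue [19] -> pop 19, enqueue [none], visited so far: [4, 3, 5, 42, 17, 47, 8, 23, 10, 19]
Result: [4, 3, 5, 42, 17, 47, 8, 23, 10, 19]


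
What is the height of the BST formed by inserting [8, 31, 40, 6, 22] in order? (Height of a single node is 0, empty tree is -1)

Insertion order: [8, 31, 40, 6, 22]
Tree (level-order array): [8, 6, 31, None, None, 22, 40]
Compute height bottom-up (empty subtree = -1):
  height(6) = 1 + max(-1, -1) = 0
  height(22) = 1 + max(-1, -1) = 0
  height(40) = 1 + max(-1, -1) = 0
  height(31) = 1 + max(0, 0) = 1
  height(8) = 1 + max(0, 1) = 2
Height = 2


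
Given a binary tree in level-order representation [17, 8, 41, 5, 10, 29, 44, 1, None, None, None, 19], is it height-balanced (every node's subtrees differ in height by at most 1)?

Tree (level-order array): [17, 8, 41, 5, 10, 29, 44, 1, None, None, None, 19]
Definition: a tree is height-balanced if, at every node, |h(left) - h(right)| <= 1 (empty subtree has height -1).
Bottom-up per-node check:
  node 1: h_left=-1, h_right=-1, diff=0 [OK], height=0
  node 5: h_left=0, h_right=-1, diff=1 [OK], height=1
  node 10: h_left=-1, h_right=-1, diff=0 [OK], height=0
  node 8: h_left=1, h_right=0, diff=1 [OK], height=2
  node 19: h_left=-1, h_right=-1, diff=0 [OK], height=0
  node 29: h_left=0, h_right=-1, diff=1 [OK], height=1
  node 44: h_left=-1, h_right=-1, diff=0 [OK], height=0
  node 41: h_left=1, h_right=0, diff=1 [OK], height=2
  node 17: h_left=2, h_right=2, diff=0 [OK], height=3
All nodes satisfy the balance condition.
Result: Balanced


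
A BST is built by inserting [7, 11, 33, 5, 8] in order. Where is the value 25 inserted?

Starting tree (level order): [7, 5, 11, None, None, 8, 33]
Insertion path: 7 -> 11 -> 33
Result: insert 25 as left child of 33
Final tree (level order): [7, 5, 11, None, None, 8, 33, None, None, 25]


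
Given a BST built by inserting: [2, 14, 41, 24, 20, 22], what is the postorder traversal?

Tree insertion order: [2, 14, 41, 24, 20, 22]
Tree (level-order array): [2, None, 14, None, 41, 24, None, 20, None, None, 22]
Postorder traversal: [22, 20, 24, 41, 14, 2]


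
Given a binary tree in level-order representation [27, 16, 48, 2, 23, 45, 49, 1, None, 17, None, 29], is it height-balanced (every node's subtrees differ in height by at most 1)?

Tree (level-order array): [27, 16, 48, 2, 23, 45, 49, 1, None, 17, None, 29]
Definition: a tree is height-balanced if, at every node, |h(left) - h(right)| <= 1 (empty subtree has height -1).
Bottom-up per-node check:
  node 1: h_left=-1, h_right=-1, diff=0 [OK], height=0
  node 2: h_left=0, h_right=-1, diff=1 [OK], height=1
  node 17: h_left=-1, h_right=-1, diff=0 [OK], height=0
  node 23: h_left=0, h_right=-1, diff=1 [OK], height=1
  node 16: h_left=1, h_right=1, diff=0 [OK], height=2
  node 29: h_left=-1, h_right=-1, diff=0 [OK], height=0
  node 45: h_left=0, h_right=-1, diff=1 [OK], height=1
  node 49: h_left=-1, h_right=-1, diff=0 [OK], height=0
  node 48: h_left=1, h_right=0, diff=1 [OK], height=2
  node 27: h_left=2, h_right=2, diff=0 [OK], height=3
All nodes satisfy the balance condition.
Result: Balanced


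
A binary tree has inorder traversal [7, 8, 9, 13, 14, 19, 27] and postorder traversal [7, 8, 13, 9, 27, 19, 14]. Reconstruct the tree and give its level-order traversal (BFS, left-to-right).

Inorder:   [7, 8, 9, 13, 14, 19, 27]
Postorder: [7, 8, 13, 9, 27, 19, 14]
Algorithm: postorder visits root last, so walk postorder right-to-left;
each value is the root of the current inorder slice — split it at that
value, recurse on the right subtree first, then the left.
Recursive splits:
  root=14; inorder splits into left=[7, 8, 9, 13], right=[19, 27]
  root=19; inorder splits into left=[], right=[27]
  root=27; inorder splits into left=[], right=[]
  root=9; inorder splits into left=[7, 8], right=[13]
  root=13; inorder splits into left=[], right=[]
  root=8; inorder splits into left=[7], right=[]
  root=7; inorder splits into left=[], right=[]
Reconstructed level-order: [14, 9, 19, 8, 13, 27, 7]


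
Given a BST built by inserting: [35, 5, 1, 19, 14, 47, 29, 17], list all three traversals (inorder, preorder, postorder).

Tree insertion order: [35, 5, 1, 19, 14, 47, 29, 17]
Tree (level-order array): [35, 5, 47, 1, 19, None, None, None, None, 14, 29, None, 17]
Inorder (L, root, R): [1, 5, 14, 17, 19, 29, 35, 47]
Preorder (root, L, R): [35, 5, 1, 19, 14, 17, 29, 47]
Postorder (L, R, root): [1, 17, 14, 29, 19, 5, 47, 35]


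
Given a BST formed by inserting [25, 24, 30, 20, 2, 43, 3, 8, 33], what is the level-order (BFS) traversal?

Tree insertion order: [25, 24, 30, 20, 2, 43, 3, 8, 33]
Tree (level-order array): [25, 24, 30, 20, None, None, 43, 2, None, 33, None, None, 3, None, None, None, 8]
BFS from the root, enqueuing left then right child of each popped node:
  queue [25] -> pop 25, enqueue [24, 30], visited so far: [25]
  queue [24, 30] -> pop 24, enqueue [20], visited so far: [25, 24]
  queue [30, 20] -> pop 30, enqueue [43], visited so far: [25, 24, 30]
  queue [20, 43] -> pop 20, enqueue [2], visited so far: [25, 24, 30, 20]
  queue [43, 2] -> pop 43, enqueue [33], visited so far: [25, 24, 30, 20, 43]
  queue [2, 33] -> pop 2, enqueue [3], visited so far: [25, 24, 30, 20, 43, 2]
  queue [33, 3] -> pop 33, enqueue [none], visited so far: [25, 24, 30, 20, 43, 2, 33]
  queue [3] -> pop 3, enqueue [8], visited so far: [25, 24, 30, 20, 43, 2, 33, 3]
  queue [8] -> pop 8, enqueue [none], visited so far: [25, 24, 30, 20, 43, 2, 33, 3, 8]
Result: [25, 24, 30, 20, 43, 2, 33, 3, 8]


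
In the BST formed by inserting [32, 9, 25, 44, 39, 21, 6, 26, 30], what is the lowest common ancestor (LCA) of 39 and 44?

Tree insertion order: [32, 9, 25, 44, 39, 21, 6, 26, 30]
Tree (level-order array): [32, 9, 44, 6, 25, 39, None, None, None, 21, 26, None, None, None, None, None, 30]
In a BST, the LCA of p=39, q=44 is the first node v on the
root-to-leaf path with p <= v <= q (go left if both < v, right if both > v).
Walk from root:
  at 32: both 39 and 44 > 32, go right
  at 44: 39 <= 44 <= 44, this is the LCA
LCA = 44


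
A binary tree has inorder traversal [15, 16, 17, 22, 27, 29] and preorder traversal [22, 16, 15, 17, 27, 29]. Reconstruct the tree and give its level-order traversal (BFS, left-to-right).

Inorder:  [15, 16, 17, 22, 27, 29]
Preorder: [22, 16, 15, 17, 27, 29]
Algorithm: preorder visits root first, so consume preorder in order;
for each root, split the current inorder slice at that value into
left-subtree inorder and right-subtree inorder, then recurse.
Recursive splits:
  root=22; inorder splits into left=[15, 16, 17], right=[27, 29]
  root=16; inorder splits into left=[15], right=[17]
  root=15; inorder splits into left=[], right=[]
  root=17; inorder splits into left=[], right=[]
  root=27; inorder splits into left=[], right=[29]
  root=29; inorder splits into left=[], right=[]
Reconstructed level-order: [22, 16, 27, 15, 17, 29]


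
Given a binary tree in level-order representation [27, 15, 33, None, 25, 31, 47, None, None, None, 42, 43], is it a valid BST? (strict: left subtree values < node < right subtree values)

Level-order array: [27, 15, 33, None, 25, 31, 47, None, None, None, 42, 43]
Validate using subtree bounds (lo, hi): at each node, require lo < value < hi,
then recurse left with hi=value and right with lo=value.
Preorder trace (stopping at first violation):
  at node 27 with bounds (-inf, +inf): OK
  at node 15 with bounds (-inf, 27): OK
  at node 25 with bounds (15, 27): OK
  at node 33 with bounds (27, +inf): OK
  at node 31 with bounds (27, 33): OK
  at node 42 with bounds (31, 33): VIOLATION
Node 42 violates its bound: not (31 < 42 < 33).
Result: Not a valid BST


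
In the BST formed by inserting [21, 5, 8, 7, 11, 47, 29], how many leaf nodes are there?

Tree built from: [21, 5, 8, 7, 11, 47, 29]
Tree (level-order array): [21, 5, 47, None, 8, 29, None, 7, 11]
Rule: A leaf has 0 children.
Per-node child counts:
  node 21: 2 child(ren)
  node 5: 1 child(ren)
  node 8: 2 child(ren)
  node 7: 0 child(ren)
  node 11: 0 child(ren)
  node 47: 1 child(ren)
  node 29: 0 child(ren)
Matching nodes: [7, 11, 29]
Count of leaf nodes: 3


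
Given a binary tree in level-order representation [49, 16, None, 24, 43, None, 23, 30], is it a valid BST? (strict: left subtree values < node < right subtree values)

Level-order array: [49, 16, None, 24, 43, None, 23, 30]
Validate using subtree bounds (lo, hi): at each node, require lo < value < hi,
then recurse left with hi=value and right with lo=value.
Preorder trace (stopping at first violation):
  at node 49 with bounds (-inf, +inf): OK
  at node 16 with bounds (-inf, 49): OK
  at node 24 with bounds (-inf, 16): VIOLATION
Node 24 violates its bound: not (-inf < 24 < 16).
Result: Not a valid BST


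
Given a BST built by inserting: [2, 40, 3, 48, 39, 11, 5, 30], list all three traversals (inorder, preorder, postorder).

Tree insertion order: [2, 40, 3, 48, 39, 11, 5, 30]
Tree (level-order array): [2, None, 40, 3, 48, None, 39, None, None, 11, None, 5, 30]
Inorder (L, root, R): [2, 3, 5, 11, 30, 39, 40, 48]
Preorder (root, L, R): [2, 40, 3, 39, 11, 5, 30, 48]
Postorder (L, R, root): [5, 30, 11, 39, 3, 48, 40, 2]


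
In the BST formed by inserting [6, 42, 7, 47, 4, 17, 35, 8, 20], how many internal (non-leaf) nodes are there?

Tree built from: [6, 42, 7, 47, 4, 17, 35, 8, 20]
Tree (level-order array): [6, 4, 42, None, None, 7, 47, None, 17, None, None, 8, 35, None, None, 20]
Rule: An internal node has at least one child.
Per-node child counts:
  node 6: 2 child(ren)
  node 4: 0 child(ren)
  node 42: 2 child(ren)
  node 7: 1 child(ren)
  node 17: 2 child(ren)
  node 8: 0 child(ren)
  node 35: 1 child(ren)
  node 20: 0 child(ren)
  node 47: 0 child(ren)
Matching nodes: [6, 42, 7, 17, 35]
Count of internal (non-leaf) nodes: 5


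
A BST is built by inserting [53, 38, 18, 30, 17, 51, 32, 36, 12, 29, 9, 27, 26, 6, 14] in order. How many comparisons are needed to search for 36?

Search path for 36: 53 -> 38 -> 18 -> 30 -> 32 -> 36
Found: True
Comparisons: 6


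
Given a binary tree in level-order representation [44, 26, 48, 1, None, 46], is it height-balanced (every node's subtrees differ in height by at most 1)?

Tree (level-order array): [44, 26, 48, 1, None, 46]
Definition: a tree is height-balanced if, at every node, |h(left) - h(right)| <= 1 (empty subtree has height -1).
Bottom-up per-node check:
  node 1: h_left=-1, h_right=-1, diff=0 [OK], height=0
  node 26: h_left=0, h_right=-1, diff=1 [OK], height=1
  node 46: h_left=-1, h_right=-1, diff=0 [OK], height=0
  node 48: h_left=0, h_right=-1, diff=1 [OK], height=1
  node 44: h_left=1, h_right=1, diff=0 [OK], height=2
All nodes satisfy the balance condition.
Result: Balanced


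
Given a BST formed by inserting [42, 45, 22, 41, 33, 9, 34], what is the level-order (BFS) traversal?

Tree insertion order: [42, 45, 22, 41, 33, 9, 34]
Tree (level-order array): [42, 22, 45, 9, 41, None, None, None, None, 33, None, None, 34]
BFS from the root, enqueuing left then right child of each popped node:
  queue [42] -> pop 42, enqueue [22, 45], visited so far: [42]
  queue [22, 45] -> pop 22, enqueue [9, 41], visited so far: [42, 22]
  queue [45, 9, 41] -> pop 45, enqueue [none], visited so far: [42, 22, 45]
  queue [9, 41] -> pop 9, enqueue [none], visited so far: [42, 22, 45, 9]
  queue [41] -> pop 41, enqueue [33], visited so far: [42, 22, 45, 9, 41]
  queue [33] -> pop 33, enqueue [34], visited so far: [42, 22, 45, 9, 41, 33]
  queue [34] -> pop 34, enqueue [none], visited so far: [42, 22, 45, 9, 41, 33, 34]
Result: [42, 22, 45, 9, 41, 33, 34]


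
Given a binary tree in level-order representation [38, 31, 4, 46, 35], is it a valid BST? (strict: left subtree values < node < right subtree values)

Level-order array: [38, 31, 4, 46, 35]
Validate using subtree bounds (lo, hi): at each node, require lo < value < hi,
then recurse left with hi=value and right with lo=value.
Preorder trace (stopping at first violation):
  at node 38 with bounds (-inf, +inf): OK
  at node 31 with bounds (-inf, 38): OK
  at node 46 with bounds (-inf, 31): VIOLATION
Node 46 violates its bound: not (-inf < 46 < 31).
Result: Not a valid BST


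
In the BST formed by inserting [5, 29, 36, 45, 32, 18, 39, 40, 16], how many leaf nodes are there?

Tree built from: [5, 29, 36, 45, 32, 18, 39, 40, 16]
Tree (level-order array): [5, None, 29, 18, 36, 16, None, 32, 45, None, None, None, None, 39, None, None, 40]
Rule: A leaf has 0 children.
Per-node child counts:
  node 5: 1 child(ren)
  node 29: 2 child(ren)
  node 18: 1 child(ren)
  node 16: 0 child(ren)
  node 36: 2 child(ren)
  node 32: 0 child(ren)
  node 45: 1 child(ren)
  node 39: 1 child(ren)
  node 40: 0 child(ren)
Matching nodes: [16, 32, 40]
Count of leaf nodes: 3


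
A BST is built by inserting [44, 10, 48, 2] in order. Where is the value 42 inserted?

Starting tree (level order): [44, 10, 48, 2]
Insertion path: 44 -> 10
Result: insert 42 as right child of 10
Final tree (level order): [44, 10, 48, 2, 42]


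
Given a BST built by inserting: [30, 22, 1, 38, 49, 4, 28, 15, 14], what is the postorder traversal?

Tree insertion order: [30, 22, 1, 38, 49, 4, 28, 15, 14]
Tree (level-order array): [30, 22, 38, 1, 28, None, 49, None, 4, None, None, None, None, None, 15, 14]
Postorder traversal: [14, 15, 4, 1, 28, 22, 49, 38, 30]


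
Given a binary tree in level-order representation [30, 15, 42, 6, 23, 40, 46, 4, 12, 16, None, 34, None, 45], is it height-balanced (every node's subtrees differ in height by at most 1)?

Tree (level-order array): [30, 15, 42, 6, 23, 40, 46, 4, 12, 16, None, 34, None, 45]
Definition: a tree is height-balanced if, at every node, |h(left) - h(right)| <= 1 (empty subtree has height -1).
Bottom-up per-node check:
  node 4: h_left=-1, h_right=-1, diff=0 [OK], height=0
  node 12: h_left=-1, h_right=-1, diff=0 [OK], height=0
  node 6: h_left=0, h_right=0, diff=0 [OK], height=1
  node 16: h_left=-1, h_right=-1, diff=0 [OK], height=0
  node 23: h_left=0, h_right=-1, diff=1 [OK], height=1
  node 15: h_left=1, h_right=1, diff=0 [OK], height=2
  node 34: h_left=-1, h_right=-1, diff=0 [OK], height=0
  node 40: h_left=0, h_right=-1, diff=1 [OK], height=1
  node 45: h_left=-1, h_right=-1, diff=0 [OK], height=0
  node 46: h_left=0, h_right=-1, diff=1 [OK], height=1
  node 42: h_left=1, h_right=1, diff=0 [OK], height=2
  node 30: h_left=2, h_right=2, diff=0 [OK], height=3
All nodes satisfy the balance condition.
Result: Balanced


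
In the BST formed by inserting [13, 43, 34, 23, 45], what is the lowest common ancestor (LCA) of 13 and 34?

Tree insertion order: [13, 43, 34, 23, 45]
Tree (level-order array): [13, None, 43, 34, 45, 23]
In a BST, the LCA of p=13, q=34 is the first node v on the
root-to-leaf path with p <= v <= q (go left if both < v, right if both > v).
Walk from root:
  at 13: 13 <= 13 <= 34, this is the LCA
LCA = 13


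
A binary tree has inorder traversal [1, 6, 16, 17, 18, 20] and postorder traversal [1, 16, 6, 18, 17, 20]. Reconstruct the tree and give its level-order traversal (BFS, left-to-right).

Inorder:   [1, 6, 16, 17, 18, 20]
Postorder: [1, 16, 6, 18, 17, 20]
Algorithm: postorder visits root last, so walk postorder right-to-left;
each value is the root of the current inorder slice — split it at that
value, recurse on the right subtree first, then the left.
Recursive splits:
  root=20; inorder splits into left=[1, 6, 16, 17, 18], right=[]
  root=17; inorder splits into left=[1, 6, 16], right=[18]
  root=18; inorder splits into left=[], right=[]
  root=6; inorder splits into left=[1], right=[16]
  root=16; inorder splits into left=[], right=[]
  root=1; inorder splits into left=[], right=[]
Reconstructed level-order: [20, 17, 6, 18, 1, 16]


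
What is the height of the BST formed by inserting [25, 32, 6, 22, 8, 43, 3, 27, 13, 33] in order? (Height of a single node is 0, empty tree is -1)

Insertion order: [25, 32, 6, 22, 8, 43, 3, 27, 13, 33]
Tree (level-order array): [25, 6, 32, 3, 22, 27, 43, None, None, 8, None, None, None, 33, None, None, 13]
Compute height bottom-up (empty subtree = -1):
  height(3) = 1 + max(-1, -1) = 0
  height(13) = 1 + max(-1, -1) = 0
  height(8) = 1 + max(-1, 0) = 1
  height(22) = 1 + max(1, -1) = 2
  height(6) = 1 + max(0, 2) = 3
  height(27) = 1 + max(-1, -1) = 0
  height(33) = 1 + max(-1, -1) = 0
  height(43) = 1 + max(0, -1) = 1
  height(32) = 1 + max(0, 1) = 2
  height(25) = 1 + max(3, 2) = 4
Height = 4


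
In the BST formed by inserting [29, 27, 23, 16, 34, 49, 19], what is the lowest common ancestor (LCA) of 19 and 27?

Tree insertion order: [29, 27, 23, 16, 34, 49, 19]
Tree (level-order array): [29, 27, 34, 23, None, None, 49, 16, None, None, None, None, 19]
In a BST, the LCA of p=19, q=27 is the first node v on the
root-to-leaf path with p <= v <= q (go left if both < v, right if both > v).
Walk from root:
  at 29: both 19 and 27 < 29, go left
  at 27: 19 <= 27 <= 27, this is the LCA
LCA = 27


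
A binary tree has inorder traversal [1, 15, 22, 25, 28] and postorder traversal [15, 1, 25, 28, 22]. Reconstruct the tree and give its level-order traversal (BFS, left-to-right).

Inorder:   [1, 15, 22, 25, 28]
Postorder: [15, 1, 25, 28, 22]
Algorithm: postorder visits root last, so walk postorder right-to-left;
each value is the root of the current inorder slice — split it at that
value, recurse on the right subtree first, then the left.
Recursive splits:
  root=22; inorder splits into left=[1, 15], right=[25, 28]
  root=28; inorder splits into left=[25], right=[]
  root=25; inorder splits into left=[], right=[]
  root=1; inorder splits into left=[], right=[15]
  root=15; inorder splits into left=[], right=[]
Reconstructed level-order: [22, 1, 28, 15, 25]


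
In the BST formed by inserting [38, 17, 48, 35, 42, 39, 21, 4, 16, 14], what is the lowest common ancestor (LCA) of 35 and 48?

Tree insertion order: [38, 17, 48, 35, 42, 39, 21, 4, 16, 14]
Tree (level-order array): [38, 17, 48, 4, 35, 42, None, None, 16, 21, None, 39, None, 14]
In a BST, the LCA of p=35, q=48 is the first node v on the
root-to-leaf path with p <= v <= q (go left if both < v, right if both > v).
Walk from root:
  at 38: 35 <= 38 <= 48, this is the LCA
LCA = 38


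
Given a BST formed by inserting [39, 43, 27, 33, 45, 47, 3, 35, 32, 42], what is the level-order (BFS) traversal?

Tree insertion order: [39, 43, 27, 33, 45, 47, 3, 35, 32, 42]
Tree (level-order array): [39, 27, 43, 3, 33, 42, 45, None, None, 32, 35, None, None, None, 47]
BFS from the root, enqueuing left then right child of each popped node:
  queue [39] -> pop 39, enqueue [27, 43], visited so far: [39]
  queue [27, 43] -> pop 27, enqueue [3, 33], visited so far: [39, 27]
  queue [43, 3, 33] -> pop 43, enqueue [42, 45], visited so far: [39, 27, 43]
  queue [3, 33, 42, 45] -> pop 3, enqueue [none], visited so far: [39, 27, 43, 3]
  queue [33, 42, 45] -> pop 33, enqueue [32, 35], visited so far: [39, 27, 43, 3, 33]
  queue [42, 45, 32, 35] -> pop 42, enqueue [none], visited so far: [39, 27, 43, 3, 33, 42]
  queue [45, 32, 35] -> pop 45, enqueue [47], visited so far: [39, 27, 43, 3, 33, 42, 45]
  queue [32, 35, 47] -> pop 32, enqueue [none], visited so far: [39, 27, 43, 3, 33, 42, 45, 32]
  queue [35, 47] -> pop 35, enqueue [none], visited so far: [39, 27, 43, 3, 33, 42, 45, 32, 35]
  queue [47] -> pop 47, enqueue [none], visited so far: [39, 27, 43, 3, 33, 42, 45, 32, 35, 47]
Result: [39, 27, 43, 3, 33, 42, 45, 32, 35, 47]


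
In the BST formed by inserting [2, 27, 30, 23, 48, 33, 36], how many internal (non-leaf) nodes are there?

Tree built from: [2, 27, 30, 23, 48, 33, 36]
Tree (level-order array): [2, None, 27, 23, 30, None, None, None, 48, 33, None, None, 36]
Rule: An internal node has at least one child.
Per-node child counts:
  node 2: 1 child(ren)
  node 27: 2 child(ren)
  node 23: 0 child(ren)
  node 30: 1 child(ren)
  node 48: 1 child(ren)
  node 33: 1 child(ren)
  node 36: 0 child(ren)
Matching nodes: [2, 27, 30, 48, 33]
Count of internal (non-leaf) nodes: 5


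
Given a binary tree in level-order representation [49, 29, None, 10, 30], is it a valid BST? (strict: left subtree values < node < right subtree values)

Level-order array: [49, 29, None, 10, 30]
Validate using subtree bounds (lo, hi): at each node, require lo < value < hi,
then recurse left with hi=value and right with lo=value.
Preorder trace (stopping at first violation):
  at node 49 with bounds (-inf, +inf): OK
  at node 29 with bounds (-inf, 49): OK
  at node 10 with bounds (-inf, 29): OK
  at node 30 with bounds (29, 49): OK
No violation found at any node.
Result: Valid BST


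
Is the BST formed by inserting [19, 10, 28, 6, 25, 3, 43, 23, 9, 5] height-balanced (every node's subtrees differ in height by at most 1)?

Tree (level-order array): [19, 10, 28, 6, None, 25, 43, 3, 9, 23, None, None, None, None, 5]
Definition: a tree is height-balanced if, at every node, |h(left) - h(right)| <= 1 (empty subtree has height -1).
Bottom-up per-node check:
  node 5: h_left=-1, h_right=-1, diff=0 [OK], height=0
  node 3: h_left=-1, h_right=0, diff=1 [OK], height=1
  node 9: h_left=-1, h_right=-1, diff=0 [OK], height=0
  node 6: h_left=1, h_right=0, diff=1 [OK], height=2
  node 10: h_left=2, h_right=-1, diff=3 [FAIL (|2--1|=3 > 1)], height=3
  node 23: h_left=-1, h_right=-1, diff=0 [OK], height=0
  node 25: h_left=0, h_right=-1, diff=1 [OK], height=1
  node 43: h_left=-1, h_right=-1, diff=0 [OK], height=0
  node 28: h_left=1, h_right=0, diff=1 [OK], height=2
  node 19: h_left=3, h_right=2, diff=1 [OK], height=4
Node 10 violates the condition: |2 - -1| = 3 > 1.
Result: Not balanced


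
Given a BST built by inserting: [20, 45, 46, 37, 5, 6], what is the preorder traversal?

Tree insertion order: [20, 45, 46, 37, 5, 6]
Tree (level-order array): [20, 5, 45, None, 6, 37, 46]
Preorder traversal: [20, 5, 6, 45, 37, 46]


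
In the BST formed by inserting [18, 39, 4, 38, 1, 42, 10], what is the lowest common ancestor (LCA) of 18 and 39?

Tree insertion order: [18, 39, 4, 38, 1, 42, 10]
Tree (level-order array): [18, 4, 39, 1, 10, 38, 42]
In a BST, the LCA of p=18, q=39 is the first node v on the
root-to-leaf path with p <= v <= q (go left if both < v, right if both > v).
Walk from root:
  at 18: 18 <= 18 <= 39, this is the LCA
LCA = 18


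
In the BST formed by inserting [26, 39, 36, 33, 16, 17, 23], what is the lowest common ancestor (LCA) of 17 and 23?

Tree insertion order: [26, 39, 36, 33, 16, 17, 23]
Tree (level-order array): [26, 16, 39, None, 17, 36, None, None, 23, 33]
In a BST, the LCA of p=17, q=23 is the first node v on the
root-to-leaf path with p <= v <= q (go left if both < v, right if both > v).
Walk from root:
  at 26: both 17 and 23 < 26, go left
  at 16: both 17 and 23 > 16, go right
  at 17: 17 <= 17 <= 23, this is the LCA
LCA = 17


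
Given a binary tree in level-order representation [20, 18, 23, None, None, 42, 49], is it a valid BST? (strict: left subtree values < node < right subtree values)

Level-order array: [20, 18, 23, None, None, 42, 49]
Validate using subtree bounds (lo, hi): at each node, require lo < value < hi,
then recurse left with hi=value and right with lo=value.
Preorder trace (stopping at first violation):
  at node 20 with bounds (-inf, +inf): OK
  at node 18 with bounds (-inf, 20): OK
  at node 23 with bounds (20, +inf): OK
  at node 42 with bounds (20, 23): VIOLATION
Node 42 violates its bound: not (20 < 42 < 23).
Result: Not a valid BST


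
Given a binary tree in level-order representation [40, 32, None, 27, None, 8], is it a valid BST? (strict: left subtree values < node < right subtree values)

Level-order array: [40, 32, None, 27, None, 8]
Validate using subtree bounds (lo, hi): at each node, require lo < value < hi,
then recurse left with hi=value and right with lo=value.
Preorder trace (stopping at first violation):
  at node 40 with bounds (-inf, +inf): OK
  at node 32 with bounds (-inf, 40): OK
  at node 27 with bounds (-inf, 32): OK
  at node 8 with bounds (-inf, 27): OK
No violation found at any node.
Result: Valid BST


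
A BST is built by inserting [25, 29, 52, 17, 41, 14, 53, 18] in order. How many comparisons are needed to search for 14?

Search path for 14: 25 -> 17 -> 14
Found: True
Comparisons: 3


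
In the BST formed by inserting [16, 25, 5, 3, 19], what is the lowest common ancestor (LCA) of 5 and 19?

Tree insertion order: [16, 25, 5, 3, 19]
Tree (level-order array): [16, 5, 25, 3, None, 19]
In a BST, the LCA of p=5, q=19 is the first node v on the
root-to-leaf path with p <= v <= q (go left if both < v, right if both > v).
Walk from root:
  at 16: 5 <= 16 <= 19, this is the LCA
LCA = 16


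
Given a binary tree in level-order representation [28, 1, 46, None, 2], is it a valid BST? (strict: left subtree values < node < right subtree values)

Level-order array: [28, 1, 46, None, 2]
Validate using subtree bounds (lo, hi): at each node, require lo < value < hi,
then recurse left with hi=value and right with lo=value.
Preorder trace (stopping at first violation):
  at node 28 with bounds (-inf, +inf): OK
  at node 1 with bounds (-inf, 28): OK
  at node 2 with bounds (1, 28): OK
  at node 46 with bounds (28, +inf): OK
No violation found at any node.
Result: Valid BST


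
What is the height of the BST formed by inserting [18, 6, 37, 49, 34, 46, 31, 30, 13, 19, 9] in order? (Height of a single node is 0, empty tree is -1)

Insertion order: [18, 6, 37, 49, 34, 46, 31, 30, 13, 19, 9]
Tree (level-order array): [18, 6, 37, None, 13, 34, 49, 9, None, 31, None, 46, None, None, None, 30, None, None, None, 19]
Compute height bottom-up (empty subtree = -1):
  height(9) = 1 + max(-1, -1) = 0
  height(13) = 1 + max(0, -1) = 1
  height(6) = 1 + max(-1, 1) = 2
  height(19) = 1 + max(-1, -1) = 0
  height(30) = 1 + max(0, -1) = 1
  height(31) = 1 + max(1, -1) = 2
  height(34) = 1 + max(2, -1) = 3
  height(46) = 1 + max(-1, -1) = 0
  height(49) = 1 + max(0, -1) = 1
  height(37) = 1 + max(3, 1) = 4
  height(18) = 1 + max(2, 4) = 5
Height = 5


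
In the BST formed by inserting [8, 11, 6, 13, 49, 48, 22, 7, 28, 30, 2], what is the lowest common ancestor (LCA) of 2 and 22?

Tree insertion order: [8, 11, 6, 13, 49, 48, 22, 7, 28, 30, 2]
Tree (level-order array): [8, 6, 11, 2, 7, None, 13, None, None, None, None, None, 49, 48, None, 22, None, None, 28, None, 30]
In a BST, the LCA of p=2, q=22 is the first node v on the
root-to-leaf path with p <= v <= q (go left if both < v, right if both > v).
Walk from root:
  at 8: 2 <= 8 <= 22, this is the LCA
LCA = 8


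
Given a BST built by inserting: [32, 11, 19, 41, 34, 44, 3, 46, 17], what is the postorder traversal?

Tree insertion order: [32, 11, 19, 41, 34, 44, 3, 46, 17]
Tree (level-order array): [32, 11, 41, 3, 19, 34, 44, None, None, 17, None, None, None, None, 46]
Postorder traversal: [3, 17, 19, 11, 34, 46, 44, 41, 32]


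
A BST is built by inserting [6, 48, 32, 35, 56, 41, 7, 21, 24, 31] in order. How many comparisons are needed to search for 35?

Search path for 35: 6 -> 48 -> 32 -> 35
Found: True
Comparisons: 4


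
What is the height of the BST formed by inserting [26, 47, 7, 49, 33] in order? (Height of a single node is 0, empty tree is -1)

Insertion order: [26, 47, 7, 49, 33]
Tree (level-order array): [26, 7, 47, None, None, 33, 49]
Compute height bottom-up (empty subtree = -1):
  height(7) = 1 + max(-1, -1) = 0
  height(33) = 1 + max(-1, -1) = 0
  height(49) = 1 + max(-1, -1) = 0
  height(47) = 1 + max(0, 0) = 1
  height(26) = 1 + max(0, 1) = 2
Height = 2


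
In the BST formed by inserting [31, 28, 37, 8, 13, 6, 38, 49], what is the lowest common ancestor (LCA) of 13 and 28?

Tree insertion order: [31, 28, 37, 8, 13, 6, 38, 49]
Tree (level-order array): [31, 28, 37, 8, None, None, 38, 6, 13, None, 49]
In a BST, the LCA of p=13, q=28 is the first node v on the
root-to-leaf path with p <= v <= q (go left if both < v, right if both > v).
Walk from root:
  at 31: both 13 and 28 < 31, go left
  at 28: 13 <= 28 <= 28, this is the LCA
LCA = 28


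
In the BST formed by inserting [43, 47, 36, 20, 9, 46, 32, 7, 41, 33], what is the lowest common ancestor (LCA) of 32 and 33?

Tree insertion order: [43, 47, 36, 20, 9, 46, 32, 7, 41, 33]
Tree (level-order array): [43, 36, 47, 20, 41, 46, None, 9, 32, None, None, None, None, 7, None, None, 33]
In a BST, the LCA of p=32, q=33 is the first node v on the
root-to-leaf path with p <= v <= q (go left if both < v, right if both > v).
Walk from root:
  at 43: both 32 and 33 < 43, go left
  at 36: both 32 and 33 < 36, go left
  at 20: both 32 and 33 > 20, go right
  at 32: 32 <= 32 <= 33, this is the LCA
LCA = 32


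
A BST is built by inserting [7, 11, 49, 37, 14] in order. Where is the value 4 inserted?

Starting tree (level order): [7, None, 11, None, 49, 37, None, 14]
Insertion path: 7
Result: insert 4 as left child of 7
Final tree (level order): [7, 4, 11, None, None, None, 49, 37, None, 14]


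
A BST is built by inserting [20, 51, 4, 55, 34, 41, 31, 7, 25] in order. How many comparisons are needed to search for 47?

Search path for 47: 20 -> 51 -> 34 -> 41
Found: False
Comparisons: 4


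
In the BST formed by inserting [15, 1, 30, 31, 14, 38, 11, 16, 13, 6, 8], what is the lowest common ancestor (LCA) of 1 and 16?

Tree insertion order: [15, 1, 30, 31, 14, 38, 11, 16, 13, 6, 8]
Tree (level-order array): [15, 1, 30, None, 14, 16, 31, 11, None, None, None, None, 38, 6, 13, None, None, None, 8]
In a BST, the LCA of p=1, q=16 is the first node v on the
root-to-leaf path with p <= v <= q (go left if both < v, right if both > v).
Walk from root:
  at 15: 1 <= 15 <= 16, this is the LCA
LCA = 15


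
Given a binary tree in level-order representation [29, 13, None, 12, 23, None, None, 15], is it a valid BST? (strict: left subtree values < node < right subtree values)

Level-order array: [29, 13, None, 12, 23, None, None, 15]
Validate using subtree bounds (lo, hi): at each node, require lo < value < hi,
then recurse left with hi=value and right with lo=value.
Preorder trace (stopping at first violation):
  at node 29 with bounds (-inf, +inf): OK
  at node 13 with bounds (-inf, 29): OK
  at node 12 with bounds (-inf, 13): OK
  at node 23 with bounds (13, 29): OK
  at node 15 with bounds (13, 23): OK
No violation found at any node.
Result: Valid BST


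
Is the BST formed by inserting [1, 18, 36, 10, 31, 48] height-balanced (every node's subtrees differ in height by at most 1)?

Tree (level-order array): [1, None, 18, 10, 36, None, None, 31, 48]
Definition: a tree is height-balanced if, at every node, |h(left) - h(right)| <= 1 (empty subtree has height -1).
Bottom-up per-node check:
  node 10: h_left=-1, h_right=-1, diff=0 [OK], height=0
  node 31: h_left=-1, h_right=-1, diff=0 [OK], height=0
  node 48: h_left=-1, h_right=-1, diff=0 [OK], height=0
  node 36: h_left=0, h_right=0, diff=0 [OK], height=1
  node 18: h_left=0, h_right=1, diff=1 [OK], height=2
  node 1: h_left=-1, h_right=2, diff=3 [FAIL (|-1-2|=3 > 1)], height=3
Node 1 violates the condition: |-1 - 2| = 3 > 1.
Result: Not balanced


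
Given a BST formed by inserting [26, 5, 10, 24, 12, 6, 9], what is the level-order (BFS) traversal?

Tree insertion order: [26, 5, 10, 24, 12, 6, 9]
Tree (level-order array): [26, 5, None, None, 10, 6, 24, None, 9, 12]
BFS from the root, enqueuing left then right child of each popped node:
  queue [26] -> pop 26, enqueue [5], visited so far: [26]
  queue [5] -> pop 5, enqueue [10], visited so far: [26, 5]
  queue [10] -> pop 10, enqueue [6, 24], visited so far: [26, 5, 10]
  queue [6, 24] -> pop 6, enqueue [9], visited so far: [26, 5, 10, 6]
  queue [24, 9] -> pop 24, enqueue [12], visited so far: [26, 5, 10, 6, 24]
  queue [9, 12] -> pop 9, enqueue [none], visited so far: [26, 5, 10, 6, 24, 9]
  queue [12] -> pop 12, enqueue [none], visited so far: [26, 5, 10, 6, 24, 9, 12]
Result: [26, 5, 10, 6, 24, 9, 12]


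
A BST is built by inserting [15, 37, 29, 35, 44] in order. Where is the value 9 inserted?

Starting tree (level order): [15, None, 37, 29, 44, None, 35]
Insertion path: 15
Result: insert 9 as left child of 15
Final tree (level order): [15, 9, 37, None, None, 29, 44, None, 35]


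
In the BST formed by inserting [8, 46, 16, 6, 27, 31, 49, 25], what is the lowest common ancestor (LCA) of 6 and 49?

Tree insertion order: [8, 46, 16, 6, 27, 31, 49, 25]
Tree (level-order array): [8, 6, 46, None, None, 16, 49, None, 27, None, None, 25, 31]
In a BST, the LCA of p=6, q=49 is the first node v on the
root-to-leaf path with p <= v <= q (go left if both < v, right if both > v).
Walk from root:
  at 8: 6 <= 8 <= 49, this is the LCA
LCA = 8


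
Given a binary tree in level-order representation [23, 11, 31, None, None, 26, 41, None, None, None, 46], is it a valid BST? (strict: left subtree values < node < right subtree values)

Level-order array: [23, 11, 31, None, None, 26, 41, None, None, None, 46]
Validate using subtree bounds (lo, hi): at each node, require lo < value < hi,
then recurse left with hi=value and right with lo=value.
Preorder trace (stopping at first violation):
  at node 23 with bounds (-inf, +inf): OK
  at node 11 with bounds (-inf, 23): OK
  at node 31 with bounds (23, +inf): OK
  at node 26 with bounds (23, 31): OK
  at node 41 with bounds (31, +inf): OK
  at node 46 with bounds (41, +inf): OK
No violation found at any node.
Result: Valid BST


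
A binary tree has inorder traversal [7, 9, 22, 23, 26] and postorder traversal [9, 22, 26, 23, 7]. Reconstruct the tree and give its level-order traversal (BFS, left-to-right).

Inorder:   [7, 9, 22, 23, 26]
Postorder: [9, 22, 26, 23, 7]
Algorithm: postorder visits root last, so walk postorder right-to-left;
each value is the root of the current inorder slice — split it at that
value, recurse on the right subtree first, then the left.
Recursive splits:
  root=7; inorder splits into left=[], right=[9, 22, 23, 26]
  root=23; inorder splits into left=[9, 22], right=[26]
  root=26; inorder splits into left=[], right=[]
  root=22; inorder splits into left=[9], right=[]
  root=9; inorder splits into left=[], right=[]
Reconstructed level-order: [7, 23, 22, 26, 9]
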